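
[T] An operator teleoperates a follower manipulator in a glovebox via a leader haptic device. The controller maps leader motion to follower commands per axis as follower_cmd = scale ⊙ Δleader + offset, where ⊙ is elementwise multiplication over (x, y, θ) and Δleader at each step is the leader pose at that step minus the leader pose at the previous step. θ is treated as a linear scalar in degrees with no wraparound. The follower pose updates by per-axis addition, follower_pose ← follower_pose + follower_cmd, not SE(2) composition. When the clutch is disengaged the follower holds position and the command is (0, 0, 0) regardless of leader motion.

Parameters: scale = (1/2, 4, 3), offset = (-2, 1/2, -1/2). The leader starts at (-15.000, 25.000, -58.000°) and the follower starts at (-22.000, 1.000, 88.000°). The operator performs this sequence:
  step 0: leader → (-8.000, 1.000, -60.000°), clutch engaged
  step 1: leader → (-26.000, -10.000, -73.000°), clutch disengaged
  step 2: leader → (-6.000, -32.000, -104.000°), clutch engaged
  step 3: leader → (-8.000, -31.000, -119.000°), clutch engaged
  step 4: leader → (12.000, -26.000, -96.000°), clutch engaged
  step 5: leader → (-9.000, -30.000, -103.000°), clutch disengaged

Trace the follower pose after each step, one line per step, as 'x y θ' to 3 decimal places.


step 0: Δleader=(7.000, -24.000, -2.000°), engaged; cmd=(1.500, -95.500, -6.500°) → follower=(-20.500, -94.500, 81.500°)
step 1: Δleader=(-18.000, -11.000, -13.000°), disengaged; cmd=(0,0,0) → follower holds at (-20.500, -94.500, 81.500°)
step 2: Δleader=(20.000, -22.000, -31.000°), engaged; cmd=(8.000, -87.500, -93.500°) → follower=(-12.500, -182.000, -12.000°)
step 3: Δleader=(-2.000, 1.000, -15.000°), engaged; cmd=(-3.000, 4.500, -45.500°) → follower=(-15.500, -177.500, -57.500°)
step 4: Δleader=(20.000, 5.000, 23.000°), engaged; cmd=(8.000, 20.500, 68.500°) → follower=(-7.500, -157.000, 11.000°)
step 5: Δleader=(-21.000, -4.000, -7.000°), disengaged; cmd=(0,0,0) → follower holds at (-7.500, -157.000, 11.000°)

-20.500 -94.500 81.500
-20.500 -94.500 81.500
-12.500 -182.000 -12.000
-15.500 -177.500 -57.500
-7.500 -157.000 11.000
-7.500 -157.000 11.000


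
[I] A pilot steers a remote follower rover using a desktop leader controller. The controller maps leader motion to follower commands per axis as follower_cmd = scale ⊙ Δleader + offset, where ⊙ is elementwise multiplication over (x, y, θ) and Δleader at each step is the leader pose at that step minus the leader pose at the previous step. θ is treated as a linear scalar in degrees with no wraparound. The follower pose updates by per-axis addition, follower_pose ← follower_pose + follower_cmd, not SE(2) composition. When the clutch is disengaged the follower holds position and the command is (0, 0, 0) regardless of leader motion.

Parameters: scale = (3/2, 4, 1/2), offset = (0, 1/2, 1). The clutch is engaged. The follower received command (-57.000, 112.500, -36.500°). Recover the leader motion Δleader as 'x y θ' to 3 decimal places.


-38.000 28.000 -75.000

axis x: (-57.000 − 0) / (3/2) = -38.000
axis y: (112.500 − 1/2) / (4) = 28.000
axis θ: (-36.500 − 1) / (1/2) = -75.000


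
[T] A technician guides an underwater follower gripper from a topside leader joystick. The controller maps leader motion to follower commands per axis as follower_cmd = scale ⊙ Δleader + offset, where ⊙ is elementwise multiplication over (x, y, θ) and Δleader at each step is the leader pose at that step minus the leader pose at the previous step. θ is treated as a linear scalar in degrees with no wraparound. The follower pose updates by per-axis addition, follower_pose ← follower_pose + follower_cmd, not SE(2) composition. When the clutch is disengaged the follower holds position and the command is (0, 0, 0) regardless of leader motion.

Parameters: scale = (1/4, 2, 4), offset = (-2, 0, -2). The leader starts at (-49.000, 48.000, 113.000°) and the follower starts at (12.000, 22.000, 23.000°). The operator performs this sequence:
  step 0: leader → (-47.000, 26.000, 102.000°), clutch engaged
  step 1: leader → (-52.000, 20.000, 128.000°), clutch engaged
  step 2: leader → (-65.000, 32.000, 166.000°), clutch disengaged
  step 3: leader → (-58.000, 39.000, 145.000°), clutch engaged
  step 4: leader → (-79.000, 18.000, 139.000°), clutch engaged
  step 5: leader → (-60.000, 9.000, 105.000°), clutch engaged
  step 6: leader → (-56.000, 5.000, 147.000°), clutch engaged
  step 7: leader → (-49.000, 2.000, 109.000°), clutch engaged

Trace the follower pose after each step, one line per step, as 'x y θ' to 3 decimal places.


step 0: Δleader=(2.000, -22.000, -11.000°), engaged; cmd=(-1.500, -44.000, -46.000°) → follower=(10.500, -22.000, -23.000°)
step 1: Δleader=(-5.000, -6.000, 26.000°), engaged; cmd=(-3.250, -12.000, 102.000°) → follower=(7.250, -34.000, 79.000°)
step 2: Δleader=(-13.000, 12.000, 38.000°), disengaged; cmd=(0,0,0) → follower holds at (7.250, -34.000, 79.000°)
step 3: Δleader=(7.000, 7.000, -21.000°), engaged; cmd=(-0.250, 14.000, -86.000°) → follower=(7.000, -20.000, -7.000°)
step 4: Δleader=(-21.000, -21.000, -6.000°), engaged; cmd=(-7.250, -42.000, -26.000°) → follower=(-0.250, -62.000, -33.000°)
step 5: Δleader=(19.000, -9.000, -34.000°), engaged; cmd=(2.750, -18.000, -138.000°) → follower=(2.500, -80.000, -171.000°)
step 6: Δleader=(4.000, -4.000, 42.000°), engaged; cmd=(-1.000, -8.000, 166.000°) → follower=(1.500, -88.000, -5.000°)
step 7: Δleader=(7.000, -3.000, -38.000°), engaged; cmd=(-0.250, -6.000, -154.000°) → follower=(1.250, -94.000, -159.000°)

10.500 -22.000 -23.000
7.250 -34.000 79.000
7.250 -34.000 79.000
7.000 -20.000 -7.000
-0.250 -62.000 -33.000
2.500 -80.000 -171.000
1.500 -88.000 -5.000
1.250 -94.000 -159.000


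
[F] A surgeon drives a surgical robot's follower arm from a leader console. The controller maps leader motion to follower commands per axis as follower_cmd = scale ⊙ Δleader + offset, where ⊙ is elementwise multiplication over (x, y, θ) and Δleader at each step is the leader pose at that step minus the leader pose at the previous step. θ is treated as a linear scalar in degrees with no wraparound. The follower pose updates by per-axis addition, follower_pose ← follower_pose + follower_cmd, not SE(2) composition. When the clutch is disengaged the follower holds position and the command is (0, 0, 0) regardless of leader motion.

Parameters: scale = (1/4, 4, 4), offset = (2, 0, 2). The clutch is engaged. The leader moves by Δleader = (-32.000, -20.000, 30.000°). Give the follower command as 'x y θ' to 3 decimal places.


axis x: 1/4·-32.000 + 2 = -6.000
axis y: 4·-20.000 + 0 = -80.000
axis θ: 4·30.000 + 2 = 122.000

-6.000 -80.000 122.000


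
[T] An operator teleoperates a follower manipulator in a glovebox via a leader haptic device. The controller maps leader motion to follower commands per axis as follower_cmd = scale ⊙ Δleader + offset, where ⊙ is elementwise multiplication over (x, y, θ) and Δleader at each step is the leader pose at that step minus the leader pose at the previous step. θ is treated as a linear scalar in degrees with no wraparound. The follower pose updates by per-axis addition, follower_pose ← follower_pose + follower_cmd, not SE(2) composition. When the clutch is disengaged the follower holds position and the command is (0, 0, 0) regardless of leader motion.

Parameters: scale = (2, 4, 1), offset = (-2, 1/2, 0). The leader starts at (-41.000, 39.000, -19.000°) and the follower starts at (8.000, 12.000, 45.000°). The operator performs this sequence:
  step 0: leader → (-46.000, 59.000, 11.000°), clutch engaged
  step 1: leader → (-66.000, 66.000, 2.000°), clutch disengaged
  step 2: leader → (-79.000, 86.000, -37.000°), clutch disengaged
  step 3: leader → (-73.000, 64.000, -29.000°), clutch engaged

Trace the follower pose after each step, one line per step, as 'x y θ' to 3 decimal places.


-4.000 92.500 75.000
-4.000 92.500 75.000
-4.000 92.500 75.000
6.000 5.000 83.000

step 0: Δleader=(-5.000, 20.000, 30.000°), engaged; cmd=(-12.000, 80.500, 30.000°) → follower=(-4.000, 92.500, 75.000°)
step 1: Δleader=(-20.000, 7.000, -9.000°), disengaged; cmd=(0,0,0) → follower holds at (-4.000, 92.500, 75.000°)
step 2: Δleader=(-13.000, 20.000, -39.000°), disengaged; cmd=(0,0,0) → follower holds at (-4.000, 92.500, 75.000°)
step 3: Δleader=(6.000, -22.000, 8.000°), engaged; cmd=(10.000, -87.500, 8.000°) → follower=(6.000, 5.000, 83.000°)


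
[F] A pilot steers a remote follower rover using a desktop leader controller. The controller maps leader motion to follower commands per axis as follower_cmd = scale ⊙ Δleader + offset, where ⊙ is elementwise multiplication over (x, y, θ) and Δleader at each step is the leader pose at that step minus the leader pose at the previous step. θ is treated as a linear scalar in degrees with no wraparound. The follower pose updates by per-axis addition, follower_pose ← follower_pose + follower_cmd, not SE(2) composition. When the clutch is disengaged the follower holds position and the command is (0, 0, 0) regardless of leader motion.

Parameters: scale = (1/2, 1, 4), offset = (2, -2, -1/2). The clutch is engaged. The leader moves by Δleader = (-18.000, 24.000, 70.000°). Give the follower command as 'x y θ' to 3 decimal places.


-7.000 22.000 279.500

axis x: 1/2·-18.000 + 2 = -7.000
axis y: 1·24.000 + -2 = 22.000
axis θ: 4·70.000 + -1/2 = 279.500


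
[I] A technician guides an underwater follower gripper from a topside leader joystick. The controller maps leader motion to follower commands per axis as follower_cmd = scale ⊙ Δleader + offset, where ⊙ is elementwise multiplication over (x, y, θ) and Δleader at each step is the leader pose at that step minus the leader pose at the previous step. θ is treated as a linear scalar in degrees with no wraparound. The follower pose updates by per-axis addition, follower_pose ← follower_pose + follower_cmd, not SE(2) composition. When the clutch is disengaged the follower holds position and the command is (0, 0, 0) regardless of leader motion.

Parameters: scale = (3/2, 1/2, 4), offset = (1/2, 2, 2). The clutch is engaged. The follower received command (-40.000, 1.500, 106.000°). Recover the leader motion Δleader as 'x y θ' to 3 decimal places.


axis x: (-40.000 − 1/2) / (3/2) = -27.000
axis y: (1.500 − 2) / (1/2) = -1.000
axis θ: (106.000 − 2) / (4) = 26.000

-27.000 -1.000 26.000


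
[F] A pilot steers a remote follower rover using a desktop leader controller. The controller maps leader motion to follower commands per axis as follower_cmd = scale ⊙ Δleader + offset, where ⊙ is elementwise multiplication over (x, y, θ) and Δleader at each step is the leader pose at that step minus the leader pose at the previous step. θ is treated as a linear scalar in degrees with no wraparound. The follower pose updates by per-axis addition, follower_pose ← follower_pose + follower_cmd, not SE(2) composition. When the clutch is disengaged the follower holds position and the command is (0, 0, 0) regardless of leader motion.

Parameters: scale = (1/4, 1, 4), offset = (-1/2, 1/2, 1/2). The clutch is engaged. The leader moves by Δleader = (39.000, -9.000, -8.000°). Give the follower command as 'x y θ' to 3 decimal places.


9.250 -8.500 -31.500

axis x: 1/4·39.000 + -1/2 = 9.250
axis y: 1·-9.000 + 1/2 = -8.500
axis θ: 4·-8.000 + 1/2 = -31.500


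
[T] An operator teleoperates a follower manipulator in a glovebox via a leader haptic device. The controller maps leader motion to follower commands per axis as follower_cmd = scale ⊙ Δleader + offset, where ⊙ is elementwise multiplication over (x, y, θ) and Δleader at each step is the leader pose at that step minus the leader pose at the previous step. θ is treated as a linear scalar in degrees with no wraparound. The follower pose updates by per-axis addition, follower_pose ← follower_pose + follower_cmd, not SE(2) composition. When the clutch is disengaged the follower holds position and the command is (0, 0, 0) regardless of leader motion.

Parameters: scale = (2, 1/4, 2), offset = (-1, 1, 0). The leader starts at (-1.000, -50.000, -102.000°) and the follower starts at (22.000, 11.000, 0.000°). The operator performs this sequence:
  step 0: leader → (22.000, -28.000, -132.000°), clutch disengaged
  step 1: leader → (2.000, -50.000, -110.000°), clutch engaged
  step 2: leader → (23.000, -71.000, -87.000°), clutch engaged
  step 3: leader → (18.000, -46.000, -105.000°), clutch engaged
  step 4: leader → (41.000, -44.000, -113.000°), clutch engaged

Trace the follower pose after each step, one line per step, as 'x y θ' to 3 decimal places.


step 0: Δleader=(23.000, 22.000, -30.000°), disengaged; cmd=(0,0,0) → follower holds at (22.000, 11.000, 0.000°)
step 1: Δleader=(-20.000, -22.000, 22.000°), engaged; cmd=(-41.000, -4.500, 44.000°) → follower=(-19.000, 6.500, 44.000°)
step 2: Δleader=(21.000, -21.000, 23.000°), engaged; cmd=(41.000, -4.250, 46.000°) → follower=(22.000, 2.250, 90.000°)
step 3: Δleader=(-5.000, 25.000, -18.000°), engaged; cmd=(-11.000, 7.250, -36.000°) → follower=(11.000, 9.500, 54.000°)
step 4: Δleader=(23.000, 2.000, -8.000°), engaged; cmd=(45.000, 1.500, -16.000°) → follower=(56.000, 11.000, 38.000°)

22.000 11.000 0.000
-19.000 6.500 44.000
22.000 2.250 90.000
11.000 9.500 54.000
56.000 11.000 38.000


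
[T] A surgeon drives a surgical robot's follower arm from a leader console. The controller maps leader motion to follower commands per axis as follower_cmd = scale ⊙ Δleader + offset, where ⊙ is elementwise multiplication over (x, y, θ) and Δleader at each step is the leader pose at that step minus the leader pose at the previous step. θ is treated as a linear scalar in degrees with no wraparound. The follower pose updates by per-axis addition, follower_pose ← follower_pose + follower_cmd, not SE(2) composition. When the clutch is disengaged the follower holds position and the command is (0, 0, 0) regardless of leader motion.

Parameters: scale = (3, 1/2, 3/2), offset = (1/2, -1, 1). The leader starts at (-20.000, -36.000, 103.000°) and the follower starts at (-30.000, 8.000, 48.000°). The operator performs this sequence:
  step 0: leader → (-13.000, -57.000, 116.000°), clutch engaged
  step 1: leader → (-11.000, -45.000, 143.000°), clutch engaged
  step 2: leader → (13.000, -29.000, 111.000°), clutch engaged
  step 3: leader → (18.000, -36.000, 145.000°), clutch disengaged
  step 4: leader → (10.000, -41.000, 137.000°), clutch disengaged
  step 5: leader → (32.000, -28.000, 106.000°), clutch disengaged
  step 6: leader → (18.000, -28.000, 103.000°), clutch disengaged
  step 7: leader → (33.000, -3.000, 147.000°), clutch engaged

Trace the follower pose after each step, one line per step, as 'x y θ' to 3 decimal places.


step 0: Δleader=(7.000, -21.000, 13.000°), engaged; cmd=(21.500, -11.500, 20.500°) → follower=(-8.500, -3.500, 68.500°)
step 1: Δleader=(2.000, 12.000, 27.000°), engaged; cmd=(6.500, 5.000, 41.500°) → follower=(-2.000, 1.500, 110.000°)
step 2: Δleader=(24.000, 16.000, -32.000°), engaged; cmd=(72.500, 7.000, -47.000°) → follower=(70.500, 8.500, 63.000°)
step 3: Δleader=(5.000, -7.000, 34.000°), disengaged; cmd=(0,0,0) → follower holds at (70.500, 8.500, 63.000°)
step 4: Δleader=(-8.000, -5.000, -8.000°), disengaged; cmd=(0,0,0) → follower holds at (70.500, 8.500, 63.000°)
step 5: Δleader=(22.000, 13.000, -31.000°), disengaged; cmd=(0,0,0) → follower holds at (70.500, 8.500, 63.000°)
step 6: Δleader=(-14.000, 0.000, -3.000°), disengaged; cmd=(0,0,0) → follower holds at (70.500, 8.500, 63.000°)
step 7: Δleader=(15.000, 25.000, 44.000°), engaged; cmd=(45.500, 11.500, 67.000°) → follower=(116.000, 20.000, 130.000°)

-8.500 -3.500 68.500
-2.000 1.500 110.000
70.500 8.500 63.000
70.500 8.500 63.000
70.500 8.500 63.000
70.500 8.500 63.000
70.500 8.500 63.000
116.000 20.000 130.000


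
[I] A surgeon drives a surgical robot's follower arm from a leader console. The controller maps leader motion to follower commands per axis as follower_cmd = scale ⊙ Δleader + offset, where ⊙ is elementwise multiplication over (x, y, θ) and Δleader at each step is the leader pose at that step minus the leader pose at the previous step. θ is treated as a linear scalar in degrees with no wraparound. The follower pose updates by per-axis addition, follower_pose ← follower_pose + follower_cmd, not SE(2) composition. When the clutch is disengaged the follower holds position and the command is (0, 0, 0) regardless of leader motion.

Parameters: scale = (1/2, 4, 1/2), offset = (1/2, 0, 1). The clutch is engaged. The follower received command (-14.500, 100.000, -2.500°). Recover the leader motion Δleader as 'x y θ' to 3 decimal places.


axis x: (-14.500 − 1/2) / (1/2) = -30.000
axis y: (100.000 − 0) / (4) = 25.000
axis θ: (-2.500 − 1) / (1/2) = -7.000

-30.000 25.000 -7.000


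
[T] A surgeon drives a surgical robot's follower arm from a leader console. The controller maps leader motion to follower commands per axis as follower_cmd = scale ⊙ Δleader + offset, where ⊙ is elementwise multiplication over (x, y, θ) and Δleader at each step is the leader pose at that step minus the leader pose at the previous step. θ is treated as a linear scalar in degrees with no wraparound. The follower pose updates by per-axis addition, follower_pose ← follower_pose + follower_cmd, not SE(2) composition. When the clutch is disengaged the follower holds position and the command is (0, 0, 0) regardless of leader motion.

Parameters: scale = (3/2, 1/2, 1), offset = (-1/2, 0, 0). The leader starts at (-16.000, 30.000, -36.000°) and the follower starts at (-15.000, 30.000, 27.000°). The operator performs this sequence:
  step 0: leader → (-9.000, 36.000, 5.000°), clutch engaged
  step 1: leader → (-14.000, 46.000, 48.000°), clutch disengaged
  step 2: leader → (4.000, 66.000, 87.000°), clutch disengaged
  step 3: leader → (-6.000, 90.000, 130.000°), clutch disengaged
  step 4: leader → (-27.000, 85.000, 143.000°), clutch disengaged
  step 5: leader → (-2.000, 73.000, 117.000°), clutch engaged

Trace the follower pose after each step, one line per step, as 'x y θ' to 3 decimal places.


-5.000 33.000 68.000
-5.000 33.000 68.000
-5.000 33.000 68.000
-5.000 33.000 68.000
-5.000 33.000 68.000
32.000 27.000 42.000

step 0: Δleader=(7.000, 6.000, 41.000°), engaged; cmd=(10.000, 3.000, 41.000°) → follower=(-5.000, 33.000, 68.000°)
step 1: Δleader=(-5.000, 10.000, 43.000°), disengaged; cmd=(0,0,0) → follower holds at (-5.000, 33.000, 68.000°)
step 2: Δleader=(18.000, 20.000, 39.000°), disengaged; cmd=(0,0,0) → follower holds at (-5.000, 33.000, 68.000°)
step 3: Δleader=(-10.000, 24.000, 43.000°), disengaged; cmd=(0,0,0) → follower holds at (-5.000, 33.000, 68.000°)
step 4: Δleader=(-21.000, -5.000, 13.000°), disengaged; cmd=(0,0,0) → follower holds at (-5.000, 33.000, 68.000°)
step 5: Δleader=(25.000, -12.000, -26.000°), engaged; cmd=(37.000, -6.000, -26.000°) → follower=(32.000, 27.000, 42.000°)


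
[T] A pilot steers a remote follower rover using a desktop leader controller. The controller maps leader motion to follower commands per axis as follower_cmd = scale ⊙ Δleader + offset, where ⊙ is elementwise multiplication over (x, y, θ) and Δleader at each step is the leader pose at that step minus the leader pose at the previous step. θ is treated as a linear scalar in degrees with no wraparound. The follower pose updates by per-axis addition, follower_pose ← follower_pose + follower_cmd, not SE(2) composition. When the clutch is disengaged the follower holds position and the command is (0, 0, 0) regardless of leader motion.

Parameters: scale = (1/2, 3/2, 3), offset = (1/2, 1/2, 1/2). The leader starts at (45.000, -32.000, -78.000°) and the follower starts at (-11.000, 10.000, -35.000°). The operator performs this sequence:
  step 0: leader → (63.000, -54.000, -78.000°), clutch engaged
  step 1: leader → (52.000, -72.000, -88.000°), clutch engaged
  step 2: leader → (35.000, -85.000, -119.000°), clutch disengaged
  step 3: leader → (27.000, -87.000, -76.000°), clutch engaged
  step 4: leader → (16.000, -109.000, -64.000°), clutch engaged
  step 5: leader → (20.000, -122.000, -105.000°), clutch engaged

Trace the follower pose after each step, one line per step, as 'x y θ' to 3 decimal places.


step 0: Δleader=(18.000, -22.000, 0.000°), engaged; cmd=(9.500, -32.500, 0.500°) → follower=(-1.500, -22.500, -34.500°)
step 1: Δleader=(-11.000, -18.000, -10.000°), engaged; cmd=(-5.000, -26.500, -29.500°) → follower=(-6.500, -49.000, -64.000°)
step 2: Δleader=(-17.000, -13.000, -31.000°), disengaged; cmd=(0,0,0) → follower holds at (-6.500, -49.000, -64.000°)
step 3: Δleader=(-8.000, -2.000, 43.000°), engaged; cmd=(-3.500, -2.500, 129.500°) → follower=(-10.000, -51.500, 65.500°)
step 4: Δleader=(-11.000, -22.000, 12.000°), engaged; cmd=(-5.000, -32.500, 36.500°) → follower=(-15.000, -84.000, 102.000°)
step 5: Δleader=(4.000, -13.000, -41.000°), engaged; cmd=(2.500, -19.000, -122.500°) → follower=(-12.500, -103.000, -20.500°)

-1.500 -22.500 -34.500
-6.500 -49.000 -64.000
-6.500 -49.000 -64.000
-10.000 -51.500 65.500
-15.000 -84.000 102.000
-12.500 -103.000 -20.500


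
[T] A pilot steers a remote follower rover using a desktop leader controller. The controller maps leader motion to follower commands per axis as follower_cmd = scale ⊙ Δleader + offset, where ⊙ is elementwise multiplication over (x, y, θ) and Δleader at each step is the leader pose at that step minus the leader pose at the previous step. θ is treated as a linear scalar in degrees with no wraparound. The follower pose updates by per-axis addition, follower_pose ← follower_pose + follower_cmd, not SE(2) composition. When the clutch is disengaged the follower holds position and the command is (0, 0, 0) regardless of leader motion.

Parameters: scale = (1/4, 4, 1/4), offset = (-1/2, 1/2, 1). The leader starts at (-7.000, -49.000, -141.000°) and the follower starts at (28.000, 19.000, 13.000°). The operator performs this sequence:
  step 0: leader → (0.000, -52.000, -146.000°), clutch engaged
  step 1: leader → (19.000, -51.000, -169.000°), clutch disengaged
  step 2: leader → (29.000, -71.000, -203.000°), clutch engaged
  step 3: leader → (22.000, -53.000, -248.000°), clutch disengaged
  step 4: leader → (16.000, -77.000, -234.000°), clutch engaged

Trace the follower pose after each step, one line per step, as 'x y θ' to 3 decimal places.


step 0: Δleader=(7.000, -3.000, -5.000°), engaged; cmd=(1.250, -11.500, -0.250°) → follower=(29.250, 7.500, 12.750°)
step 1: Δleader=(19.000, 1.000, -23.000°), disengaged; cmd=(0,0,0) → follower holds at (29.250, 7.500, 12.750°)
step 2: Δleader=(10.000, -20.000, -34.000°), engaged; cmd=(2.000, -79.500, -7.500°) → follower=(31.250, -72.000, 5.250°)
step 3: Δleader=(-7.000, 18.000, -45.000°), disengaged; cmd=(0,0,0) → follower holds at (31.250, -72.000, 5.250°)
step 4: Δleader=(-6.000, -24.000, 14.000°), engaged; cmd=(-2.000, -95.500, 4.500°) → follower=(29.250, -167.500, 9.750°)

29.250 7.500 12.750
29.250 7.500 12.750
31.250 -72.000 5.250
31.250 -72.000 5.250
29.250 -167.500 9.750


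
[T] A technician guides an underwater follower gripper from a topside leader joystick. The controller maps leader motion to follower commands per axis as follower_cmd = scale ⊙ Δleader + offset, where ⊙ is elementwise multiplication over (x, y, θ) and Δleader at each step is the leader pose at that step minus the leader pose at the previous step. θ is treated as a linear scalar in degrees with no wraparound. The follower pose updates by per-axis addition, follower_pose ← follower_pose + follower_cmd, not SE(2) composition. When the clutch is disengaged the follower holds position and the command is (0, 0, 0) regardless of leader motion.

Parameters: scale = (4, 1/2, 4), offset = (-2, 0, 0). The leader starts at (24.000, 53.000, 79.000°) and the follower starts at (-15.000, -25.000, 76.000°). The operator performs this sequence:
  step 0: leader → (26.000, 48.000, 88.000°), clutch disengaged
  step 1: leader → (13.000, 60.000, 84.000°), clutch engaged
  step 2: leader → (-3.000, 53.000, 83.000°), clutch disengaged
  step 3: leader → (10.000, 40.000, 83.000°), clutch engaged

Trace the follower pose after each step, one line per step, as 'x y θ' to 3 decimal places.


step 0: Δleader=(2.000, -5.000, 9.000°), disengaged; cmd=(0,0,0) → follower holds at (-15.000, -25.000, 76.000°)
step 1: Δleader=(-13.000, 12.000, -4.000°), engaged; cmd=(-54.000, 6.000, -16.000°) → follower=(-69.000, -19.000, 60.000°)
step 2: Δleader=(-16.000, -7.000, -1.000°), disengaged; cmd=(0,0,0) → follower holds at (-69.000, -19.000, 60.000°)
step 3: Δleader=(13.000, -13.000, 0.000°), engaged; cmd=(50.000, -6.500, 0.000°) → follower=(-19.000, -25.500, 60.000°)

-15.000 -25.000 76.000
-69.000 -19.000 60.000
-69.000 -19.000 60.000
-19.000 -25.500 60.000


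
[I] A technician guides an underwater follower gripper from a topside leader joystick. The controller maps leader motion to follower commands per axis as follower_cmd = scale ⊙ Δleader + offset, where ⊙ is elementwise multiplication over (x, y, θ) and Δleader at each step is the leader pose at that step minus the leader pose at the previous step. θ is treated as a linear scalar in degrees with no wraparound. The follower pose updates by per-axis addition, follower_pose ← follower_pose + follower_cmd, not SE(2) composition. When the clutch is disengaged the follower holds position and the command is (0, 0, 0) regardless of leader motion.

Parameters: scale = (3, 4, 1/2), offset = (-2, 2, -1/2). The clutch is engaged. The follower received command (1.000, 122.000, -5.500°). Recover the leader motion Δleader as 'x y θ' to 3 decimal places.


1.000 30.000 -10.000

axis x: (1.000 − -2) / (3) = 1.000
axis y: (122.000 − 2) / (4) = 30.000
axis θ: (-5.500 − -1/2) / (1/2) = -10.000


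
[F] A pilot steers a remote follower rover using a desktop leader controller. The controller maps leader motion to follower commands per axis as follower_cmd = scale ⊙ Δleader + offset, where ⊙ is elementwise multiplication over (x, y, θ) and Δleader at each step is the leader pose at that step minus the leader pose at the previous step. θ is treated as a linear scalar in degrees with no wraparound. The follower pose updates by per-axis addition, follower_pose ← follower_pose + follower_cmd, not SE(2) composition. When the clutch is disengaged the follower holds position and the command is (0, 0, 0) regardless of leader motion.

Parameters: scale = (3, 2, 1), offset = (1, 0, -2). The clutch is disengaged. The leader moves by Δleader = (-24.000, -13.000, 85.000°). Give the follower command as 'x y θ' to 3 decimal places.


clutch disengaged → follower holds; cmd = (0, 0, 0)

0.000 0.000 0.000


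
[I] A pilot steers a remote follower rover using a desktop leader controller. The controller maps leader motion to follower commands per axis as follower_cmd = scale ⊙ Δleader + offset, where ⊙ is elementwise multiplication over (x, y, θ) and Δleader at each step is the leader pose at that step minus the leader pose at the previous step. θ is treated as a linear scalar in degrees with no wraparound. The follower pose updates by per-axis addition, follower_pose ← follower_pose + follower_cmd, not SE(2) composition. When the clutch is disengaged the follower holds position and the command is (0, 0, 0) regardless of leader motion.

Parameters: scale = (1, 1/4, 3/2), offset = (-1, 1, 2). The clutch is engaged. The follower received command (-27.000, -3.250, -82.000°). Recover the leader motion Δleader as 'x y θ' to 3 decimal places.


-26.000 -17.000 -56.000

axis x: (-27.000 − -1) / (1) = -26.000
axis y: (-3.250 − 1) / (1/4) = -17.000
axis θ: (-82.000 − 2) / (3/2) = -56.000


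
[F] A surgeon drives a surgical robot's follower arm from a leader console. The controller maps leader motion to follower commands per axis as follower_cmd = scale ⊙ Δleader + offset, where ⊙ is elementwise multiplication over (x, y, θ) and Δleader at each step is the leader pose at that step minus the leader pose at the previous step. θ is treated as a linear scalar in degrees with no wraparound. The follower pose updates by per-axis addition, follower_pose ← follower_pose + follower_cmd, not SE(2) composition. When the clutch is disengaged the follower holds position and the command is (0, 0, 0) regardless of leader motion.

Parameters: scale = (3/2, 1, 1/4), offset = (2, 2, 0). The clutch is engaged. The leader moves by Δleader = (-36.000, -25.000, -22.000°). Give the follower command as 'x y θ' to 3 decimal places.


-52.000 -23.000 -5.500

axis x: 3/2·-36.000 + 2 = -52.000
axis y: 1·-25.000 + 2 = -23.000
axis θ: 1/4·-22.000 + 0 = -5.500


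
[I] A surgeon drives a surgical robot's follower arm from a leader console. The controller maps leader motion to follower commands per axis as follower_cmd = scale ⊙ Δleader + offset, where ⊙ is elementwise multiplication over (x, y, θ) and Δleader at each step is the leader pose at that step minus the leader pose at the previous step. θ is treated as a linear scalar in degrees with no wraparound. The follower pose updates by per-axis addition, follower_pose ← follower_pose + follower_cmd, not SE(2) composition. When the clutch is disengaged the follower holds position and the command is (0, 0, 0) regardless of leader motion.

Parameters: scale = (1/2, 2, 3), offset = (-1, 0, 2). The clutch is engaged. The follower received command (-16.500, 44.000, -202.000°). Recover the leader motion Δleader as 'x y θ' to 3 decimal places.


-31.000 22.000 -68.000

axis x: (-16.500 − -1) / (1/2) = -31.000
axis y: (44.000 − 0) / (2) = 22.000
axis θ: (-202.000 − 2) / (3) = -68.000


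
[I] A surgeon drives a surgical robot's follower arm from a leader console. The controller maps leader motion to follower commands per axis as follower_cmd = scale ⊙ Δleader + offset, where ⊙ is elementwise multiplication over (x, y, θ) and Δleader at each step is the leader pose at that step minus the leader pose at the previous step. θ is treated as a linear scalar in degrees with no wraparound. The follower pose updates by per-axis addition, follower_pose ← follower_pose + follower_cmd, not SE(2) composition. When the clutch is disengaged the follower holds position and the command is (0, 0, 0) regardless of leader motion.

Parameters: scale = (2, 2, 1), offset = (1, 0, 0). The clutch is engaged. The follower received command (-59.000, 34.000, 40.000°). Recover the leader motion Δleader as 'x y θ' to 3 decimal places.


axis x: (-59.000 − 1) / (2) = -30.000
axis y: (34.000 − 0) / (2) = 17.000
axis θ: (40.000 − 0) / (1) = 40.000

-30.000 17.000 40.000


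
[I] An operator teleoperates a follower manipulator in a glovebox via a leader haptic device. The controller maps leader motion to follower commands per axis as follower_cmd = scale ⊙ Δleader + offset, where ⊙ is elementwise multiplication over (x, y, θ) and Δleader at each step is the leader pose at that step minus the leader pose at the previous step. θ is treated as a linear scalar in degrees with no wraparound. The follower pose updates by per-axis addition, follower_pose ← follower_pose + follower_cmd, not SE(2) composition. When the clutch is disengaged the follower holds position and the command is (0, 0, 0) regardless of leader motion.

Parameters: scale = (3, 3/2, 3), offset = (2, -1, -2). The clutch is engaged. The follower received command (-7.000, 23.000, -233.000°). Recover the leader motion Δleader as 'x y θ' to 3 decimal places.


axis x: (-7.000 − 2) / (3) = -3.000
axis y: (23.000 − -1) / (3/2) = 16.000
axis θ: (-233.000 − -2) / (3) = -77.000

-3.000 16.000 -77.000


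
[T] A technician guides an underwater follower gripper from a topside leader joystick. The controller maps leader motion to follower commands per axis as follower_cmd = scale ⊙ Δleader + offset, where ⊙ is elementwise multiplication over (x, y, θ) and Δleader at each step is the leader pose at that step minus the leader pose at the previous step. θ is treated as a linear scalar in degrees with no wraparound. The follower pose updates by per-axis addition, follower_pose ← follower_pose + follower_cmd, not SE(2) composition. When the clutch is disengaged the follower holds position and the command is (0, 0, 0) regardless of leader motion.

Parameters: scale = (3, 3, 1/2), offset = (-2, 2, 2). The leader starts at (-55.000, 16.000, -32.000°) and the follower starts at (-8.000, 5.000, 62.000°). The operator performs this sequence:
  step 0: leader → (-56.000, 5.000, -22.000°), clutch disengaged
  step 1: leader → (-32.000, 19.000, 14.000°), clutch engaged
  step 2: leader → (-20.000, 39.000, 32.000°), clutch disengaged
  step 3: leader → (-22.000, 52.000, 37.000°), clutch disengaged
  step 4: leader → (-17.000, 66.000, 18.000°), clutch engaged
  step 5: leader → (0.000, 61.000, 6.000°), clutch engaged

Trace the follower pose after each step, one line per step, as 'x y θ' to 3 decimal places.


-8.000 5.000 62.000
62.000 49.000 82.000
62.000 49.000 82.000
62.000 49.000 82.000
75.000 93.000 74.500
124.000 80.000 70.500

step 0: Δleader=(-1.000, -11.000, 10.000°), disengaged; cmd=(0,0,0) → follower holds at (-8.000, 5.000, 62.000°)
step 1: Δleader=(24.000, 14.000, 36.000°), engaged; cmd=(70.000, 44.000, 20.000°) → follower=(62.000, 49.000, 82.000°)
step 2: Δleader=(12.000, 20.000, 18.000°), disengaged; cmd=(0,0,0) → follower holds at (62.000, 49.000, 82.000°)
step 3: Δleader=(-2.000, 13.000, 5.000°), disengaged; cmd=(0,0,0) → follower holds at (62.000, 49.000, 82.000°)
step 4: Δleader=(5.000, 14.000, -19.000°), engaged; cmd=(13.000, 44.000, -7.500°) → follower=(75.000, 93.000, 74.500°)
step 5: Δleader=(17.000, -5.000, -12.000°), engaged; cmd=(49.000, -13.000, -4.000°) → follower=(124.000, 80.000, 70.500°)


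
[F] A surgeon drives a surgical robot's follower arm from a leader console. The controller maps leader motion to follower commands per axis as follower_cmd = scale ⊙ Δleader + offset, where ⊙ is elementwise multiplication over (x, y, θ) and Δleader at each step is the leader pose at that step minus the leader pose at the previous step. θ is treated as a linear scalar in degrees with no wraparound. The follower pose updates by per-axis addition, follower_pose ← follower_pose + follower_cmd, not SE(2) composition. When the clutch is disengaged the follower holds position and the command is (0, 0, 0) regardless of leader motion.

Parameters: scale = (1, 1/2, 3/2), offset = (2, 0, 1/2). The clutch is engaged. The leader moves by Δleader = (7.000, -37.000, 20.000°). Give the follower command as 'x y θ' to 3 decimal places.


9.000 -18.500 30.500

axis x: 1·7.000 + 2 = 9.000
axis y: 1/2·-37.000 + 0 = -18.500
axis θ: 3/2·20.000 + 1/2 = 30.500


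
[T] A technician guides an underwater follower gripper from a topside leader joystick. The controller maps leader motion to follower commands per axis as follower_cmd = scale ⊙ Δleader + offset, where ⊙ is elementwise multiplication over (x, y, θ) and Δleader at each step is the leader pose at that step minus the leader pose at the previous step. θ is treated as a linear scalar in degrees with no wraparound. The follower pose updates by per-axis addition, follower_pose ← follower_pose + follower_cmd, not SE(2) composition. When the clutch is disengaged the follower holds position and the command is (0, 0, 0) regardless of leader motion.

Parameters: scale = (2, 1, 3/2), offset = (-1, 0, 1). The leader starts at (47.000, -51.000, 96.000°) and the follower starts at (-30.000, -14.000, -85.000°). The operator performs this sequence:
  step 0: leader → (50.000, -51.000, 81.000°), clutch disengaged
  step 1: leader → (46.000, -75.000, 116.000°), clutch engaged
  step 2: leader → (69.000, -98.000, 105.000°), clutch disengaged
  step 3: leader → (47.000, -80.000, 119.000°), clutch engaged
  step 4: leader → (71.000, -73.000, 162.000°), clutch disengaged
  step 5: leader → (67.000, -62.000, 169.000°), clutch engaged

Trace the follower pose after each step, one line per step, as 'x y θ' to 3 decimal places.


-30.000 -14.000 -85.000
-39.000 -38.000 -31.500
-39.000 -38.000 -31.500
-84.000 -20.000 -9.500
-84.000 -20.000 -9.500
-93.000 -9.000 2.000

step 0: Δleader=(3.000, 0.000, -15.000°), disengaged; cmd=(0,0,0) → follower holds at (-30.000, -14.000, -85.000°)
step 1: Δleader=(-4.000, -24.000, 35.000°), engaged; cmd=(-9.000, -24.000, 53.500°) → follower=(-39.000, -38.000, -31.500°)
step 2: Δleader=(23.000, -23.000, -11.000°), disengaged; cmd=(0,0,0) → follower holds at (-39.000, -38.000, -31.500°)
step 3: Δleader=(-22.000, 18.000, 14.000°), engaged; cmd=(-45.000, 18.000, 22.000°) → follower=(-84.000, -20.000, -9.500°)
step 4: Δleader=(24.000, 7.000, 43.000°), disengaged; cmd=(0,0,0) → follower holds at (-84.000, -20.000, -9.500°)
step 5: Δleader=(-4.000, 11.000, 7.000°), engaged; cmd=(-9.000, 11.000, 11.500°) → follower=(-93.000, -9.000, 2.000°)


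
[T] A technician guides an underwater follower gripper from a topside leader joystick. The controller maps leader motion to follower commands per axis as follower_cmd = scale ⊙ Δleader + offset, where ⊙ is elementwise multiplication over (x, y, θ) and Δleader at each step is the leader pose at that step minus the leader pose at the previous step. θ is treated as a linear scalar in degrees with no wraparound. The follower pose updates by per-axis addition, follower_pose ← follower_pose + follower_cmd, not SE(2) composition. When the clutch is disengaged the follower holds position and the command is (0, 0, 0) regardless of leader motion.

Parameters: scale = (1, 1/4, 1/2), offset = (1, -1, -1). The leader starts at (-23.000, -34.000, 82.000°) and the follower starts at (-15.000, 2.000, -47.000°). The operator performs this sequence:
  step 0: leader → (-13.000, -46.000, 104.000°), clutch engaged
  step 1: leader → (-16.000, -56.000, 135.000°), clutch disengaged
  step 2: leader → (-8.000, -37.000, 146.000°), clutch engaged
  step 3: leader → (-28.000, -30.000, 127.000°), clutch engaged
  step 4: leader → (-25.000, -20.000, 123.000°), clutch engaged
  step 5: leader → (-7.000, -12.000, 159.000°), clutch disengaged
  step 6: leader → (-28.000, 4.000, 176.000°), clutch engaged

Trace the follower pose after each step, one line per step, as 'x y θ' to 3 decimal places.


-4.000 -2.000 -37.000
-4.000 -2.000 -37.000
5.000 1.750 -32.500
-14.000 2.500 -43.000
-10.000 4.000 -46.000
-10.000 4.000 -46.000
-30.000 7.000 -38.500

step 0: Δleader=(10.000, -12.000, 22.000°), engaged; cmd=(11.000, -4.000, 10.000°) → follower=(-4.000, -2.000, -37.000°)
step 1: Δleader=(-3.000, -10.000, 31.000°), disengaged; cmd=(0,0,0) → follower holds at (-4.000, -2.000, -37.000°)
step 2: Δleader=(8.000, 19.000, 11.000°), engaged; cmd=(9.000, 3.750, 4.500°) → follower=(5.000, 1.750, -32.500°)
step 3: Δleader=(-20.000, 7.000, -19.000°), engaged; cmd=(-19.000, 0.750, -10.500°) → follower=(-14.000, 2.500, -43.000°)
step 4: Δleader=(3.000, 10.000, -4.000°), engaged; cmd=(4.000, 1.500, -3.000°) → follower=(-10.000, 4.000, -46.000°)
step 5: Δleader=(18.000, 8.000, 36.000°), disengaged; cmd=(0,0,0) → follower holds at (-10.000, 4.000, -46.000°)
step 6: Δleader=(-21.000, 16.000, 17.000°), engaged; cmd=(-20.000, 3.000, 7.500°) → follower=(-30.000, 7.000, -38.500°)


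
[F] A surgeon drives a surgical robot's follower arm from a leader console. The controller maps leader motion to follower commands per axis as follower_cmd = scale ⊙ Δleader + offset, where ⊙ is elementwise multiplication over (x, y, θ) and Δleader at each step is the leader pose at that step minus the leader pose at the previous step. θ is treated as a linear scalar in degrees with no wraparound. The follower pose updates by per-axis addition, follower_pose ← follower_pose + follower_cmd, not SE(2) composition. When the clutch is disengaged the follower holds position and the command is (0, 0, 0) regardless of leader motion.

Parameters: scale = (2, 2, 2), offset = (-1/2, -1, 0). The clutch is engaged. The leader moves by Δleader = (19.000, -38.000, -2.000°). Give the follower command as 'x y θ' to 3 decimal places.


axis x: 2·19.000 + -1/2 = 37.500
axis y: 2·-38.000 + -1 = -77.000
axis θ: 2·-2.000 + 0 = -4.000

37.500 -77.000 -4.000
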